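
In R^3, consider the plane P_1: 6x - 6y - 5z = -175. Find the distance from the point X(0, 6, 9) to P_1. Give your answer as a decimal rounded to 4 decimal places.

n·X − d = (6)·(0) + (-6)·(6) + (-5)·(9) − (-175) = 94; |n| = √97.
Distance = |94| / √97 = 94/√97 ≈ 9.5443.

9.5443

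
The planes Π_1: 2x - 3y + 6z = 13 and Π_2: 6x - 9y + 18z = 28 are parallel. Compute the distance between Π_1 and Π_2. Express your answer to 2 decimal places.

Rescale Π_2 by 1/3: 2x - 3y + 6z = 28/3. Then distance = |13 − (28/3)| / √49 ≈ 0.52.

0.52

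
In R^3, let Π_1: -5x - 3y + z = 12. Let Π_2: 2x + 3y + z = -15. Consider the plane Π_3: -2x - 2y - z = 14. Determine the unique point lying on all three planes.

(-3, -1, -6)

Solving the 3×3 linear system -5x - 3y + z = 12, 2x + 3y + z = -15, -2x - 2y - z = 14 (e.g. by elimination or Cramer's rule, determinant = 7) gives (-3, -1, -6).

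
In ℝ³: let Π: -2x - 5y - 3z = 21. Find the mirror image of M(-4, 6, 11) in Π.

(-12, -14, -1)

λ = (n·M − d)/|n|² = (-55 − 21)/38 = -2.
Reflection = M − 2λn = (-4, 6, 11) − (-4)·(-2, -5, -3) = (-12, -14, -1).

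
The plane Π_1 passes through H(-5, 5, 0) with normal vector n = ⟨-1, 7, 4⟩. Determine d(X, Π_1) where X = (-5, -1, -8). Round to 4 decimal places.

Π_1: n·r = n·H gives -x + 7y + 4z = 40.
n·X − d = (-1)·(-5) + (7)·(-1) + (4)·(-8) − 40 = -74; |n| = √66.
Distance = |-74| / √66 = 74/√66 ≈ 9.1088.

9.1088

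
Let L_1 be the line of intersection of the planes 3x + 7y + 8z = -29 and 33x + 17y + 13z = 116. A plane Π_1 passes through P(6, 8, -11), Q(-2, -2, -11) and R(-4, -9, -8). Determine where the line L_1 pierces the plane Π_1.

(6, -1, -5)

Direction of L_1: (3, 7, 8) × (33, 17, 13) = (-45, 225, -180).
A point on L_1: solving the two plane equations with x = 7 gives (7, -6, -1).
PQ = (-8, -10, 0), PR = (-10, -17, 3); a normal to Π_1 is PQ × PR = (-30, 24, 36).
Using P: Π_1 has equation -30x + 24y + 36z = -384.
Substitute r = (7, -6, -1) + t(-45, 225, -180) into the plane: -390 + 270t = -384, so t = 1/45.
Intersection: (7, -6, -1) + (1/45)·(-45, 225, -180) = (6, -1, -5).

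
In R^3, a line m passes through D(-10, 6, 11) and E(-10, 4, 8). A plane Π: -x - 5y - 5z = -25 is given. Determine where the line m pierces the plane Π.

A direction vector for m is E − D = (0, -2, -3).
Substitute r = (-10, 6, 11) + t(0, -2, -3) into the plane: -75 + 25t = -25, so t = 2.
Intersection: (-10, 6, 11) + 2·(0, -2, -3) = (-10, 2, 5).

(-10, 2, 5)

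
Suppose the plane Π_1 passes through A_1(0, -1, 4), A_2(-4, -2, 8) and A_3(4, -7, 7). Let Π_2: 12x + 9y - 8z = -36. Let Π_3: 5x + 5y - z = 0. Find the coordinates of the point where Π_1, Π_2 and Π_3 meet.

(-12, 12, 0)

A_1A_2 = (-4, -1, 4), A_1A_3 = (4, -6, 3); a normal to Π_1 is A_1A_2 × A_1A_3 = (21, 28, 28).
Using A_1: Π_1 has equation 21x + 28y + 28z = 84.
Solving the 3×3 linear system 21x + 28y + 28z = 84, 12x + 9y - 8z = -36, 5x + 5y - z = 0 (e.g. by elimination or Cramer's rule, determinant = 287) gives (-12, 12, 0).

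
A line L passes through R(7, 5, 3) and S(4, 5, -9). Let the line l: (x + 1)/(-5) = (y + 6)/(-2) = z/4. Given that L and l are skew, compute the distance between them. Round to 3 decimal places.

A direction vector for L is S − R = (-3, 0, -12).
l has direction (-5, -2, 4) through (-1, -6, 0).
Common perpendicular direction n = (-3, 0, -12) × (-5, -2, 4) = (-24, 72, 6).
With w = (-1, -6, 0) − (7, 5, 3) = (-8, -11, -3), w · n = -618.
Distance = |w · n| / |n| = |-618| / √5796 ≈ 8.118.

8.118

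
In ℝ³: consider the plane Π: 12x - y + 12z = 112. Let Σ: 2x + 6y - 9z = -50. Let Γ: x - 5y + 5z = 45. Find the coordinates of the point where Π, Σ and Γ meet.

(5, -4, 4)

Solving the 3×3 linear system 12x - y + 12z = 112, 2x + 6y - 9z = -50, x - 5y + 5z = 45 (e.g. by elimination or Cramer's rule, determinant = -353) gives (5, -4, 4).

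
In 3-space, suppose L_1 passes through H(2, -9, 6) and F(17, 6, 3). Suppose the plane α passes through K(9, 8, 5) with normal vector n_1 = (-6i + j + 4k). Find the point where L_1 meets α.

(7, -4, 5)

A direction vector for L_1 is F − H = (15, 15, -3).
α: n_1·r = n_1·K gives -6x + y + 4z = -26.
Substitute r = (2, -9, 6) + t(15, 15, -3) into the plane: 3 + (-87)t = -26, so t = 1/3.
Intersection: (2, -9, 6) + (1/3)·(15, 15, -3) = (7, -4, 5).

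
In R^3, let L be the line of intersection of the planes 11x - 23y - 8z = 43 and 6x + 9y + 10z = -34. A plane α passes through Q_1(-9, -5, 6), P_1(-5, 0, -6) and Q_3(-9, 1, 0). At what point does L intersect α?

(-9, -10, 11)

Direction of L: (11, -23, -8) × (6, 9, 10) = (-158, -158, 237).
A point on L: solving the two plane equations with x = -7 gives (-7, -8, 8).
Q_1P_1 = (4, 5, -12), Q_1Q_3 = (0, 6, -6); a normal to α is Q_1P_1 × Q_1Q_3 = (42, 24, 24).
Using Q_1: α has equation 42x + 24y + 24z = -354.
Substitute r = (-7, -8, 8) + t(-158, -158, 237) into the plane: -294 + (-4740)t = -354, so t = 1/79.
Intersection: (-7, -8, 8) + (1/79)·(-158, -158, 237) = (-9, -10, 11).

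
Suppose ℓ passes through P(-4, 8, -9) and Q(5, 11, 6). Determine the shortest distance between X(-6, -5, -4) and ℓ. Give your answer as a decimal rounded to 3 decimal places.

A direction vector for ℓ is Q − P = (9, 3, 15).
Taking (-4, 8, -9) on ℓ with direction v = (9, 3, 15): w = X − (-4, 8, -9) = (-2, -13, 5), and w × v = (-210, 75, 111).
Distance = |w × v| / |v| = √62046 / √315 ≈ 14.035.

14.035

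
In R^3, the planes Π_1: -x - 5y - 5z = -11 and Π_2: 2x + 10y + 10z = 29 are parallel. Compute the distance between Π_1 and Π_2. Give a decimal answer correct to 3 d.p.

Rescale Π_2 by 1/(-2): -x - 5y - 5z = -29/2. Then distance = |-11 − (-29/2)| / √51 ≈ 0.490.

0.490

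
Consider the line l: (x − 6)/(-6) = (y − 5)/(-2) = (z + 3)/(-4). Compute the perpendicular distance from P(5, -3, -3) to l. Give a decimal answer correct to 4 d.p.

7.5071

l has direction (-6, -2, -4) through (6, 5, -3).
Taking (6, 5, -3) on l with direction v = (-6, -2, -4): w = P − (6, 5, -3) = (-1, -8, 0), and w × v = (32, -4, -46).
Distance = |w × v| / |v| = √3156 / √56 ≈ 7.5071.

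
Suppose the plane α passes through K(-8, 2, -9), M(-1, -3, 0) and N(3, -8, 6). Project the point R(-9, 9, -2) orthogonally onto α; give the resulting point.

(-4, 7, -7)

KM = (7, -5, 9), KN = (11, -10, 15); a normal to α is KM × KN = (15, -6, -15).
Using K: α has equation 15x - 6y - 15z = 3.
Foot = R − λn with λ = (n·R − d)/|n|² = (-159 − 3)/486 = -1/3.
Foot = (-9, 9, -2) − (-1/3)·(15, -6, -15) = (-4, 7, -7).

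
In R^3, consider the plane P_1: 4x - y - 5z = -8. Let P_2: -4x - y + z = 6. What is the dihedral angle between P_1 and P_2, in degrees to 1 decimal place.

cos θ = |n₁·n₂| / (|n₁||n₂|) = |-20| / (√42 · √18).
θ = arccos(0.72739) ≈ 43.3°.

43.3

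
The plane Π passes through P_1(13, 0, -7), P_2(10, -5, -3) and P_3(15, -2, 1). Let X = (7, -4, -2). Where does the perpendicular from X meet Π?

(9, -6, -3)

P_1P_2 = (-3, -5, 4), P_1P_3 = (2, -2, 8); a normal to Π is P_1P_2 × P_1P_3 = (-32, 32, 16).
Using P_1: Π has equation -32x + 32y + 16z = -528.
Foot = X − λn with λ = (n·X − d)/|n|² = (-384 − (-528))/2304 = 1/16.
Foot = (7, -4, -2) − (1/16)·(-32, 32, 16) = (9, -6, -3).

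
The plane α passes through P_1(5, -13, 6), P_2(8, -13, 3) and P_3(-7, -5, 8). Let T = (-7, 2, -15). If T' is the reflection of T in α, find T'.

P_1P_2 = (3, 0, -3), P_1P_3 = (-12, 8, 2); a normal to α is P_1P_2 × P_1P_3 = (24, 30, 24).
Using P_1: α has equation 24x + 30y + 24z = -126.
λ = (n·T − d)/|n|² = (-468 − (-126))/2052 = -1/6.
Reflection = T − 2λn = (-7, 2, -15) − (-1/3)·(24, 30, 24) = (1, 12, -7).

(1, 12, -7)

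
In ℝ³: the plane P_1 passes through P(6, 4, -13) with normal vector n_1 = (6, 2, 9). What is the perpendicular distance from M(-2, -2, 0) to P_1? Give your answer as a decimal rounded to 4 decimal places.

P_1: n_1·r = n_1·P gives 6x + 2y + 9z = -73.
n·M − d = (6)·(-2) + (2)·(-2) + (9)·(0) − (-73) = 57; |n| = √121.
Distance = |57| / √121 = 57/√121 ≈ 5.1818.

5.1818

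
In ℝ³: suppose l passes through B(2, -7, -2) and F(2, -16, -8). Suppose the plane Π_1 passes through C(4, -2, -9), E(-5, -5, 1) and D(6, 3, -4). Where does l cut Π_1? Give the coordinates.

A direction vector for l is F − B = (0, -9, -6).
CE = (-9, -3, 10), CD = (2, 5, 5); a normal to Π_1 is CE × CD = (-65, 65, -39).
Using C: Π_1 has equation -65x + 65y - 39z = -39.
Substitute r = (2, -7, -2) + t(0, -9, -6) into the plane: -507 + (-351)t = -39, so t = -4/3.
Intersection: (2, -7, -2) + (-4/3)·(0, -9, -6) = (2, 5, 6).

(2, 5, 6)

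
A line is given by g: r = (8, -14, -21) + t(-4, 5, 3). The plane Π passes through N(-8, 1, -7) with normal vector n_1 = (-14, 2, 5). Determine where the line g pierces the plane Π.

Π: n_1·r = n_1·N gives -14x + 2y + 5z = 79.
Substitute r = (8, -14, -21) + t(-4, 5, 3) into the plane: -245 + 81t = 79, so t = 4.
Intersection: (8, -14, -21) + 4·(-4, 5, 3) = (-8, 6, -9).

(-8, 6, -9)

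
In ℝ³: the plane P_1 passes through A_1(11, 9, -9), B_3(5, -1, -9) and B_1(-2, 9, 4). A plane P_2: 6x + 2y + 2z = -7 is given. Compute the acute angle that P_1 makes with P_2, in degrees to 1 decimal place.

A_1B_3 = (-6, -10, 0), A_1B_1 = (-13, 0, 13); a normal to P_1 is A_1B_3 × A_1B_1 = (-130, 78, -130).
Using A_1: P_1 has equation -130x + 78y - 130z = 442.
cos θ = |n₁·n₂| / (|n₁||n₂|) = |-884| / (√39884 · √44).
θ = arccos(0.66731) ≈ 48.1°.

48.1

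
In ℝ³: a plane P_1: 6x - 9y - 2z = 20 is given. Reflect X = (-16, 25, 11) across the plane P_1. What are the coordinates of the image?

λ = (n·X − d)/|n|² = (-343 − 20)/121 = -3.
Reflection = X − 2λn = (-16, 25, 11) − (-6)·(6, -9, -2) = (20, -29, -1).

(20, -29, -1)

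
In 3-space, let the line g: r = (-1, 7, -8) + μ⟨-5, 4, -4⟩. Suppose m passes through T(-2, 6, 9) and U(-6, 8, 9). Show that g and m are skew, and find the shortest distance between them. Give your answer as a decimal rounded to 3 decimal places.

A direction vector for m is U − T = (-4, 2, 0).
Common perpendicular direction n = (-5, 4, -4) × (-4, 2, 0) = (8, 16, 6).
With w = (-2, 6, 9) − (-1, 7, -8) = (-1, -1, 17), w · n = 78.
Since n ≠ 0 the lines are not parallel, and w · n = 78 ≠ 0 so they do not intersect; hence they are skew.
Distance = |w · n| / |n| = |78| / √356 ≈ 4.134.

4.134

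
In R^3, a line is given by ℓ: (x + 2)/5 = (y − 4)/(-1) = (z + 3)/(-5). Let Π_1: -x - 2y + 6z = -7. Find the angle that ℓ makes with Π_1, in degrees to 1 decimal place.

46.2

ℓ has direction (5, -1, -5) through (-2, 4, -3).
sin θ = |n·v| / (|n||v|) = |-33| / (√41 · √51) = 0.72167.
θ ≈ 46.2°.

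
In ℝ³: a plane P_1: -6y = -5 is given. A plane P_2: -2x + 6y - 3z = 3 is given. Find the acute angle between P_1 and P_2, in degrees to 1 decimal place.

31.0

cos θ = |n₁·n₂| / (|n₁||n₂|) = |-36| / (√36 · √49).
θ = arccos(0.85714) ≈ 31.0°.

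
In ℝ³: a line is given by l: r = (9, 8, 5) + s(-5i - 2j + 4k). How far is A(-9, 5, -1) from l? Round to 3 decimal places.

Taking (9, 8, 5) on l with direction v = (-5, -2, 4): w = A − (9, 8, 5) = (-18, -3, -6), and w × v = (-24, 102, 21).
Distance = |w × v| / |v| = √11421 / √45 ≈ 15.931.

15.931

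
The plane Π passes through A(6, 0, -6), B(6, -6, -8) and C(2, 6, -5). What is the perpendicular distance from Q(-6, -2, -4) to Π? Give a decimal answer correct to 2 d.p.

AB = (0, -6, -2), AC = (-4, 6, 1); a normal to Π is AB × AC = (6, 8, -24).
Using A: Π has equation 6x + 8y - 24z = 180.
n·Q − d = (6)·(-6) + (8)·(-2) + (-24)·(-4) − 180 = -136; |n| = √676.
Distance = |-136| / √676 = 136/√676 ≈ 5.23.

5.23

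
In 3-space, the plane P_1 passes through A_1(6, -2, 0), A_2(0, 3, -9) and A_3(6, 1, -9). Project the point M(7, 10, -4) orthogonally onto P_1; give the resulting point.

(4, 1, -7)

A_1A_2 = (-6, 5, -9), A_1A_3 = (0, 3, -9); a normal to P_1 is A_1A_2 × A_1A_3 = (-18, -54, -18).
Using A_1: P_1 has equation -18x - 54y - 18z = 0.
Foot = M − λn with λ = (n·M − d)/|n|² = (-594 − 0)/3564 = -1/6.
Foot = (7, 10, -4) − (-1/6)·(-18, -54, -18) = (4, 1, -7).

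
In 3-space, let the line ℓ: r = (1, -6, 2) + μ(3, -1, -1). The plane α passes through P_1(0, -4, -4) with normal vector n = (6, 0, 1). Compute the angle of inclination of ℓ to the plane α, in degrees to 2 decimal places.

α: n·r = n·P_1 gives 6x + z = -4.
sin θ = |n·v| / (|n||v|) = |17| / (√37 · √11) = 0.84266.
θ ≈ 57.42°.

57.42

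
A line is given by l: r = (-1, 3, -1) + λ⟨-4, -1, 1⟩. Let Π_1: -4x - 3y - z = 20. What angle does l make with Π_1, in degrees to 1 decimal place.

56.3

sin θ = |n·v| / (|n||v|) = |18| / (√26 · √18) = 0.83205.
θ ≈ 56.3°.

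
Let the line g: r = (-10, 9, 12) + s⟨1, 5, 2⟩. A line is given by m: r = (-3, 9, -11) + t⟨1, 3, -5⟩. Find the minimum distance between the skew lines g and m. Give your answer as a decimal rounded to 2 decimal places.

Common perpendicular direction n = (1, 5, 2) × (1, 3, -5) = (-31, 7, -2).
With w = (-3, 9, -11) − (-10, 9, 12) = (7, 0, -23), w · n = -171.
Distance = |w · n| / |n| = |-171| / √1014 ≈ 5.37.

5.37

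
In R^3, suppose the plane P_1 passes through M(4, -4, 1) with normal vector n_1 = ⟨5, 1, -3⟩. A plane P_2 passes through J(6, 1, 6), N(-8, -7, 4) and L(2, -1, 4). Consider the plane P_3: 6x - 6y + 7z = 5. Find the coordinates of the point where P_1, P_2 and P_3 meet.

P_1: n_1·r = n_1·M gives 5x + y - 3z = 13.
JN = (-14, -8, -2), JL = (-4, -2, -2); a normal to P_2 is JN × JL = (12, -20, -4).
Using J: P_2 has equation 12x - 20y - 4z = 28.
Solving the 3×3 linear system 5x + y - 3z = 13, 12x - 20y - 4z = 28, 6x - 6y + 7z = 5 (e.g. by elimination or Cramer's rule, determinant = -1072) gives (2, 0, -1).

(2, 0, -1)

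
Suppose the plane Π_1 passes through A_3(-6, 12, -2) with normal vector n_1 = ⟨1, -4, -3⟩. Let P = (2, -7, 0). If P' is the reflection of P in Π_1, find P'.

(-4, 17, 18)

Π_1: n_1·r = n_1·A_3 gives x - 4y - 3z = -48.
λ = (n·P − d)/|n|² = (30 − (-48))/26 = 3.
Reflection = P − 2λn = (2, -7, 0) − 6·(1, -4, -3) = (-4, 17, 18).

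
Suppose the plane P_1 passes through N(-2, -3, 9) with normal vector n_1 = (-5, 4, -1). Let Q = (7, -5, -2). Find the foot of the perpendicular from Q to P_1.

P_1: n_1·r = n_1·N gives -5x + 4y - z = -11.
Foot = Q − λn with λ = (n·Q − d)/|n|² = (-53 − (-11))/42 = -1.
Foot = (7, -5, -2) − (-1)·(-5, 4, -1) = (2, -1, -3).

(2, -1, -3)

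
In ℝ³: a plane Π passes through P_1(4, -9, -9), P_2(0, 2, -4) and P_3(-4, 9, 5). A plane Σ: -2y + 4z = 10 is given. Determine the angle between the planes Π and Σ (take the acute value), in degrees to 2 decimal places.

83.95

P_1P_2 = (-4, 11, 5), P_1P_3 = (-8, 18, 14); a normal to Π is P_1P_2 × P_1P_3 = (64, 16, 16).
Using P_1: Π has equation 64x + 16y + 16z = -32.
cos θ = |n₁·n₂| / (|n₁||n₂|) = |32| / (√4608 · √20).
θ = arccos(0.10541) ≈ 83.95°.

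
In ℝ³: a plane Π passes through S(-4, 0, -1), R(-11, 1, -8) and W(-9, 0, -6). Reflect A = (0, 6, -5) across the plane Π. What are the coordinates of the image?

SR = (-7, 1, -7), SW = (-5, 0, -5); a normal to Π is SR × SW = (-5, 0, 5).
Using S: Π has equation -5x + 5z = 15.
λ = (n·A − d)/|n|² = (-25 − 15)/50 = -4/5.
Reflection = A − 2λn = (0, 6, -5) − (-8/5)·(-5, 0, 5) = (-8, 6, 3).

(-8, 6, 3)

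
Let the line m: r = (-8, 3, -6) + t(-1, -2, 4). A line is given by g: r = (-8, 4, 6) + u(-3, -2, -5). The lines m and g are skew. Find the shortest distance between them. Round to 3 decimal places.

2.592

Common perpendicular direction n = (-1, -2, 4) × (-3, -2, -5) = (18, -17, -4).
With w = (-8, 4, 6) − (-8, 3, -6) = (0, 1, 12), w · n = -65.
Distance = |w · n| / |n| = |-65| / √629 ≈ 2.592.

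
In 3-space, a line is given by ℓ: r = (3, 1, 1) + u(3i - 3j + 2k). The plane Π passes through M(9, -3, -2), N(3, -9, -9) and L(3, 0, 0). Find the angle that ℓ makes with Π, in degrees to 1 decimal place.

MN = (-6, -6, -7), ML = (-6, 3, 2); a normal to Π is MN × ML = (9, 54, -54).
Using M: Π has equation 9x + 54y - 54z = 27.
sin θ = |n·v| / (|n||v|) = |-243| / (√5913 · √22) = 0.67374.
θ ≈ 42.4°.

42.4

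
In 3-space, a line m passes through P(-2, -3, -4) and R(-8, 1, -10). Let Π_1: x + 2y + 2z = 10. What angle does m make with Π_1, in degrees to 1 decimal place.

20.8

A direction vector for m is R − P = (-6, 4, -6).
sin θ = |n·v| / (|n||v|) = |-10| / (√9 · √88) = 0.35533.
θ ≈ 20.8°.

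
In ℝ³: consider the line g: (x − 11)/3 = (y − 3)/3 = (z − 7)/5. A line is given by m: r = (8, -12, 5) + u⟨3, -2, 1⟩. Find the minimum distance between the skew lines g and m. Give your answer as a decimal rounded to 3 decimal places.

8.148

g has direction (3, 3, 5) through (11, 3, 7).
Common perpendicular direction n = (3, 3, 5) × (3, -2, 1) = (13, 12, -15).
With w = (8, -12, 5) − (11, 3, 7) = (-3, -15, -2), w · n = -189.
Distance = |w · n| / |n| = |-189| / √538 ≈ 8.148.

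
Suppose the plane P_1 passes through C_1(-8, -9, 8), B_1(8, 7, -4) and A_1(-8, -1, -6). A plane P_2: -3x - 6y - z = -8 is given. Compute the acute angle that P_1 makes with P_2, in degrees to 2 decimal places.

56.15

C_1B_1 = (16, 16, -12), C_1A_1 = (0, 8, -14); a normal to P_1 is C_1B_1 × C_1A_1 = (-128, 224, 128).
Using C_1: P_1 has equation -128x + 224y + 128z = 32.
cos θ = |n₁·n₂| / (|n₁||n₂|) = |-1088| / (√82944 · √46).
θ = arccos(0.55700) ≈ 56.15°.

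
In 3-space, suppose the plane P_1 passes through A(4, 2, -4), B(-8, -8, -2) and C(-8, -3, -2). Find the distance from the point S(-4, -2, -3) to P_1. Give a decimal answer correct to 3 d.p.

0.329

AB = (-12, -10, 2), AC = (-12, -5, 2); a normal to P_1 is AB × AC = (-10, 0, -60).
Using A: P_1 has equation -10x - 60z = 200.
n·S − d = (-10)·(-4) + (0)·(-2) + (-60)·(-3) − 200 = 20; |n| = √3700.
Distance = |20| / √3700 = 20/√3700 ≈ 0.329.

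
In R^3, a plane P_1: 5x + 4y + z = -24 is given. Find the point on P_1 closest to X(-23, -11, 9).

(-8, 1, 12)

Foot = X − λn with λ = (n·X − d)/|n|² = (-150 − (-24))/42 = -3.
Foot = (-23, -11, 9) − (-3)·(5, 4, 1) = (-8, 1, 12).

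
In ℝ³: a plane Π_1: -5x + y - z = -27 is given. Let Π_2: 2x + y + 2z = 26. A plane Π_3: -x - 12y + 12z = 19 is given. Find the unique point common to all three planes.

(5, 4, 6)

Solving the 3×3 linear system -5x + y - z = -27, 2x + y + 2z = 26, -x - 12y + 12z = 19 (e.g. by elimination or Cramer's rule, determinant = -183) gives (5, 4, 6).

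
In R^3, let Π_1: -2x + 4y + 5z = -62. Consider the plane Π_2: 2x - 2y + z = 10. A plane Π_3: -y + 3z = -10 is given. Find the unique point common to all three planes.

(0, -8, -6)

Solving the 3×3 linear system -2x + 4y + 5z = -62, 2x - 2y + z = 10, -y + 3z = -10 (e.g. by elimination or Cramer's rule, determinant = -24) gives (0, -8, -6).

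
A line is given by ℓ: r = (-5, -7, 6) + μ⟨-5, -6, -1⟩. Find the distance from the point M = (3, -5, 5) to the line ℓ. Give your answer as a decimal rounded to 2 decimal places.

5.20

Taking (-5, -7, 6) on ℓ with direction v = (-5, -6, -1): w = M − (-5, -7, 6) = (8, 2, -1), and w × v = (-8, 13, -38).
Distance = |w × v| / |v| = √1677 / √62 ≈ 5.20.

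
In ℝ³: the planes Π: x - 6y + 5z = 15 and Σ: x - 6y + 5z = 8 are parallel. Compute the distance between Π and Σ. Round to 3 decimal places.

Same normal n = (1, -6, 5) with |n| = √62; distance = |15 − 8| / |n| = 7/√62 ≈ 0.889.

0.889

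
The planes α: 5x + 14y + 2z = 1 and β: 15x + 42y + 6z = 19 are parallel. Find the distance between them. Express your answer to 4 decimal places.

0.3556

Rescale β by 1/3: 5x + 14y + 2z = 19/3. Then distance = |1 − (19/3)| / √225 ≈ 0.3556.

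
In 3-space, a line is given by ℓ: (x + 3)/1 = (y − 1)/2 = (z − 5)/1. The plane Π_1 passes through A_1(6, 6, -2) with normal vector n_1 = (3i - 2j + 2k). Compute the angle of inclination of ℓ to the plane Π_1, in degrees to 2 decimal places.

5.68

ℓ has direction (1, 2, 1) through (-3, 1, 5).
Π_1: n_1·r = n_1·A_1 gives 3x - 2y + 2z = 2.
sin θ = |n·v| / (|n||v|) = |1| / (√17 · √6) = 0.09901.
θ ≈ 5.68°.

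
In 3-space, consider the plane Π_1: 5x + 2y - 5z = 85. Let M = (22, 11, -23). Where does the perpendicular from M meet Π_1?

Foot = M − λn with λ = (n·M − d)/|n|² = (247 − 85)/54 = 3.
Foot = (22, 11, -23) − 3·(5, 2, -5) = (7, 5, -8).

(7, 5, -8)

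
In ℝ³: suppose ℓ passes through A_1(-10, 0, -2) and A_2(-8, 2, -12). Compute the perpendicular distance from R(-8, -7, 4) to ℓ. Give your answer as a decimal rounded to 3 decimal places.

6.605

A direction vector for ℓ is A_2 − A_1 = (2, 2, -10).
Taking (-10, 0, -2) on ℓ with direction v = (2, 2, -10): w = R − (-10, 0, -2) = (2, -7, 6), and w × v = (58, 32, 18).
Distance = |w × v| / |v| = √4712 / √108 ≈ 6.605.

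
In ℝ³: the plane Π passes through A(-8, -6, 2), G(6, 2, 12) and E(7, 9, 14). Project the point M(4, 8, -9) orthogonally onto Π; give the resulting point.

AG = (14, 8, 10), AE = (15, 15, 12); a normal to Π is AG × AE = (-54, -18, 90).
Using A: Π has equation -54x - 18y + 90z = 720.
Foot = M − λn with λ = (n·M − d)/|n|² = (-1170 − 720)/11340 = -1/6.
Foot = (4, 8, -9) − (-1/6)·(-54, -18, 90) = (-5, 5, 6).

(-5, 5, 6)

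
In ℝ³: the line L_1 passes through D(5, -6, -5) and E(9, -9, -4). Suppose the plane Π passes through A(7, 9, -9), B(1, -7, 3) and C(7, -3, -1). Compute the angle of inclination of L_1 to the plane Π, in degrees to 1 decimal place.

A direction vector for L_1 is E − D = (4, -3, 1).
AB = (-6, -16, 12), AC = (0, -12, 8); a normal to Π is AB × AC = (16, 48, 72).
Using A: Π has equation 16x + 48y + 72z = -104.
sin θ = |n·v| / (|n||v|) = |-8| / (√7744 · √26) = 0.01783.
θ ≈ 1.0°.

1.0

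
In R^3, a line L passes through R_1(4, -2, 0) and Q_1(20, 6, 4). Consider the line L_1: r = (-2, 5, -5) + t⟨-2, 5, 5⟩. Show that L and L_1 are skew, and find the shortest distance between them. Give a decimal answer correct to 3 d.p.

A direction vector for L is Q_1 − R_1 = (16, 8, 4).
Common perpendicular direction n = (16, 8, 4) × (-2, 5, 5) = (20, -88, 96).
With w = (-2, 5, -5) − (4, -2, 0) = (-6, 7, -5), w · n = -1216.
Since n ≠ 0 the lines are not parallel, and w · n = -1216 ≠ 0 so they do not intersect; hence they are skew.
Distance = |w · n| / |n| = |-1216| / √17360 ≈ 9.229.

9.229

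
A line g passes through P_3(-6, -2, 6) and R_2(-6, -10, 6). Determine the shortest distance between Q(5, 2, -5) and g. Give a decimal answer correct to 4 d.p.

A direction vector for g is R_2 − P_3 = (0, -8, 0).
Taking (-6, -2, 6) on g with direction v = (0, -8, 0): w = Q − (-6, -2, 6) = (11, 4, -11), and w × v = (-88, 0, -88).
Distance = |w × v| / |v| = √15488 / √64 ≈ 15.5563.

15.5563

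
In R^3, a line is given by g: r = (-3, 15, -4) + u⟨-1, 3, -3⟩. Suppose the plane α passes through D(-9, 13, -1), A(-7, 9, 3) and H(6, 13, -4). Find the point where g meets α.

(1, 3, 8)

DA = (2, -4, 4), DH = (15, 0, -3); a normal to α is DA × DH = (12, 66, 60).
Using D: α has equation 12x + 66y + 60z = 690.
Substitute r = (-3, 15, -4) + t(-1, 3, -3) into the plane: 714 + 6t = 690, so t = -4.
Intersection: (-3, 15, -4) + (-4)·(-1, 3, -3) = (1, 3, 8).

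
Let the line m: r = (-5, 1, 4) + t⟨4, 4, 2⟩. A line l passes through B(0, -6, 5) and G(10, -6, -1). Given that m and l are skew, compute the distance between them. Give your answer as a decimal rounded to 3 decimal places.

7.298

A direction vector for l is G − B = (10, 0, -6).
Common perpendicular direction n = (4, 4, 2) × (10, 0, -6) = (-24, 44, -40).
With w = (0, -6, 5) − (-5, 1, 4) = (5, -7, 1), w · n = -468.
Distance = |w · n| / |n| = |-468| / √4112 ≈ 7.298.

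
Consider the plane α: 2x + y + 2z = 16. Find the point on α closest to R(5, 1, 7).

Foot = R − λn with λ = (n·R − d)/|n|² = (25 − 16)/9 = 1.
Foot = (5, 1, 7) − 1·(2, 1, 2) = (3, 0, 5).

(3, 0, 5)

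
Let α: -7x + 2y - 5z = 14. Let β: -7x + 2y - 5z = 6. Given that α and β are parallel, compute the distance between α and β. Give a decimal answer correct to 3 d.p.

0.906

Same normal n = (-7, 2, -5) with |n| = √78; distance = |14 − 6| / |n| = 8/√78 ≈ 0.906.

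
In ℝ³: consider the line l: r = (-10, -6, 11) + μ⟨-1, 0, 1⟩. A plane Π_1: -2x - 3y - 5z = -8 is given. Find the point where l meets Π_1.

Substitute r = (-10, -6, 11) + t(-1, 0, 1) into the plane: -17 + (-3)t = -8, so t = -3.
Intersection: (-10, -6, 11) + (-3)·(-1, 0, 1) = (-7, -6, 8).

(-7, -6, 8)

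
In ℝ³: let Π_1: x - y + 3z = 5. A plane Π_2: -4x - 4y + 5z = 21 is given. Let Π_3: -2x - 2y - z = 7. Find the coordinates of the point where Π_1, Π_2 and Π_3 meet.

(-1, -3, 1)

Solving the 3×3 linear system x - y + 3z = 5, -4x - 4y + 5z = 21, -2x - 2y - z = 7 (e.g. by elimination or Cramer's rule, determinant = 28) gives (-1, -3, 1).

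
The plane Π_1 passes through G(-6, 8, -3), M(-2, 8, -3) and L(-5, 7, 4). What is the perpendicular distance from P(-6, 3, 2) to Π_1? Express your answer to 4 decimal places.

4.2426

GM = (4, 0, 0), GL = (1, -1, 7); a normal to Π_1 is GM × GL = (0, -28, -4).
Using G: Π_1 has equation -28y - 4z = -212.
n·P − d = (0)·(-6) + (-28)·(3) + (-4)·(2) − (-212) = 120; |n| = √800.
Distance = |120| / √800 = 120/√800 ≈ 4.2426.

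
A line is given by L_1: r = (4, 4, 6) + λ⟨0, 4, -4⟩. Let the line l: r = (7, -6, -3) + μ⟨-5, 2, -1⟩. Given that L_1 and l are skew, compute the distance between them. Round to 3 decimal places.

12.883

Common perpendicular direction n = (0, 4, -4) × (-5, 2, -1) = (4, 20, 20).
With w = (7, -6, -3) − (4, 4, 6) = (3, -10, -9), w · n = -368.
Distance = |w · n| / |n| = |-368| / √816 ≈ 12.883.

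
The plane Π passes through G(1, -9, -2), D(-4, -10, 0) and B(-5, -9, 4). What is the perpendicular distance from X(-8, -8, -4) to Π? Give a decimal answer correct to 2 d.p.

GD = (-5, -1, 2), GB = (-6, 0, 6); a normal to Π is GD × GB = (-6, 18, -6).
Using G: Π has equation -6x + 18y - 6z = -156.
n·X − d = (-6)·(-8) + (18)·(-8) + (-6)·(-4) − (-156) = 84; |n| = √396.
Distance = |84| / √396 = 84/√396 ≈ 4.22.

4.22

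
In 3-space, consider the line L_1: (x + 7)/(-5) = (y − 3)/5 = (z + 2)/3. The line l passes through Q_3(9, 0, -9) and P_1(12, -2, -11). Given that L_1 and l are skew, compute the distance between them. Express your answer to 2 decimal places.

L_1 has direction (-5, 5, 3) through (-7, 3, -2).
A direction vector for l is P_1 − Q_3 = (3, -2, -2).
Common perpendicular direction n = (-5, 5, 3) × (3, -2, -2) = (-4, -1, -5).
With w = (9, 0, -9) − (-7, 3, -2) = (16, -3, -7), w · n = -26.
Distance = |w · n| / |n| = |-26| / √42 ≈ 4.01.

4.01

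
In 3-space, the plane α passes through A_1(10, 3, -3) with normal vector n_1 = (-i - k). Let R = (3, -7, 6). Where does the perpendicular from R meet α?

(2, -7, 5)

α: n_1·r = n_1·A_1 gives -x - z = -7.
Foot = R − λn with λ = (n·R − d)/|n|² = (-9 − (-7))/2 = -1.
Foot = (3, -7, 6) − (-1)·(-1, 0, -1) = (2, -7, 5).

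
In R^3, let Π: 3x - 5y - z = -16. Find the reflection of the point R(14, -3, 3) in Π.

(2, 17, 7)

λ = (n·R − d)/|n|² = (54 − (-16))/35 = 2.
Reflection = R − 2λn = (14, -3, 3) − 4·(3, -5, -1) = (2, 17, 7).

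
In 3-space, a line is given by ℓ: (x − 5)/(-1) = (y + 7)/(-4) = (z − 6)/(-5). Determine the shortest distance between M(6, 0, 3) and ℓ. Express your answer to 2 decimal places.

ℓ has direction (-1, -4, -5) through (5, -7, 6).
Taking (5, -7, 6) on ℓ with direction v = (-1, -4, -5): w = M − (5, -7, 6) = (1, 7, -3), and w × v = (-47, 8, 3).
Distance = |w × v| / |v| = √2282 / √42 ≈ 7.37.

7.37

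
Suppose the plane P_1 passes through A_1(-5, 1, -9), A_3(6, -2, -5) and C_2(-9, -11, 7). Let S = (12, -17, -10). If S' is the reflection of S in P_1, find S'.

A_1A_3 = (11, -3, 4), A_1C_2 = (-4, -12, 16); a normal to P_1 is A_1A_3 × A_1C_2 = (0, -192, -144).
Using A_1: P_1 has equation -192y - 144z = 1104.
λ = (n·S − d)/|n|² = (4704 − 1104)/57600 = 1/16.
Reflection = S − 2λn = (12, -17, -10) − (1/8)·(0, -192, -144) = (12, 7, 8).

(12, 7, 8)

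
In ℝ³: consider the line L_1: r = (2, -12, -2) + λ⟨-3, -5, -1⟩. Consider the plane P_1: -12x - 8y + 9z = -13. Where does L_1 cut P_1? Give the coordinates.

(5, -7, -1)

Substitute r = (2, -12, -2) + t(-3, -5, -1) into the plane: 54 + 67t = -13, so t = -1.
Intersection: (2, -12, -2) + (-1)·(-3, -5, -1) = (5, -7, -1).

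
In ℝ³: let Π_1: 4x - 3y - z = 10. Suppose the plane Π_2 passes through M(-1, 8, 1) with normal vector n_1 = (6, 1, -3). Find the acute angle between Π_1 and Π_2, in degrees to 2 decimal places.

46.05

Π_2: n_1·r = n_1·M gives 6x + y - 3z = -1.
cos θ = |n₁·n₂| / (|n₁||n₂|) = |24| / (√26 · √46).
θ = arccos(0.69398) ≈ 46.05°.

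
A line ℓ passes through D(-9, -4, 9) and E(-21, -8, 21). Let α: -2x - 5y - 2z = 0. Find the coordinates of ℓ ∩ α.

A direction vector for ℓ is E − D = (-12, -4, 12).
Substitute r = (-9, -4, 9) + t(-12, -4, 12) into the plane: 20 + 20t = 0, so t = -1.
Intersection: (-9, -4, 9) + (-1)·(-12, -4, 12) = (3, 0, -3).

(3, 0, -3)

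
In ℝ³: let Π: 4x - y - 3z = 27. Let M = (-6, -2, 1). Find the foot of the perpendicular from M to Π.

(2, -4, -5)

Foot = M − λn with λ = (n·M − d)/|n|² = (-25 − 27)/26 = -2.
Foot = (-6, -2, 1) − (-2)·(4, -1, -3) = (2, -4, -5).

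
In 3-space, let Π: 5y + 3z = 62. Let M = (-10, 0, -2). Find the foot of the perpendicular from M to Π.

Foot = M − λn with λ = (n·M − d)/|n|² = (-6 − 62)/34 = -2.
Foot = (-10, 0, -2) − (-2)·(0, 5, 3) = (-10, 10, 4).

(-10, 10, 4)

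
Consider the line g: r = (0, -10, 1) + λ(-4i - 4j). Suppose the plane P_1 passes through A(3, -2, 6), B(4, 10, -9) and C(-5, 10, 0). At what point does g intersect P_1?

(8, -2, 1)

AB = (1, 12, -15), AC = (-8, 12, -6); a normal to P_1 is AB × AC = (108, 126, 108).
Using A: P_1 has equation 108x + 126y + 108z = 720.
Substitute r = (0, -10, 1) + t(-4, -4, 0) into the plane: -1152 + (-936)t = 720, so t = -2.
Intersection: (0, -10, 1) + (-2)·(-4, -4, 0) = (8, -2, 1).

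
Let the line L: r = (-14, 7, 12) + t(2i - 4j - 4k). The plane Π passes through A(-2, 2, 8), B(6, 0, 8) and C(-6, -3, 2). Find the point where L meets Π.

AB = (8, -2, 0), AC = (-4, -5, -6); a normal to Π is AB × AC = (12, 48, -48).
Using A: Π has equation 12x + 48y - 48z = -312.
Substitute r = (-14, 7, 12) + t(2, -4, -4) into the plane: -408 + 24t = -312, so t = 4.
Intersection: (-14, 7, 12) + 4·(2, -4, -4) = (-6, -9, -4).

(-6, -9, -4)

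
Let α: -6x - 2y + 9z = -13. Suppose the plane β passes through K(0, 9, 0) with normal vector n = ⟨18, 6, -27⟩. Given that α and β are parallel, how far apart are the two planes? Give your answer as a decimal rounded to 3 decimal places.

0.455

β: n·r = n·K gives 18x + 6y - 27z = 54.
Rescale β by 1/(-3): -6x - 2y + 9z = -18. Then distance = |-13 − (-18)| / √121 ≈ 0.455.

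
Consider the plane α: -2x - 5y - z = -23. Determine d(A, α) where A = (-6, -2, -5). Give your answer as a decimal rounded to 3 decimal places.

n·A − d = (-2)·(-6) + (-5)·(-2) + (-1)·(-5) − (-23) = 50; |n| = √30.
Distance = |50| / √30 = 50/√30 ≈ 9.129.

9.129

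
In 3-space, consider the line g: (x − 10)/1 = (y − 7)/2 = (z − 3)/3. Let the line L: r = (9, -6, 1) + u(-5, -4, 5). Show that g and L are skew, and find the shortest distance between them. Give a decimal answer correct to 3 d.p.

g has direction (1, 2, 3) through (10, 7, 3).
Common perpendicular direction n = (1, 2, 3) × (-5, -4, 5) = (22, -20, 6).
With w = (9, -6, 1) − (10, 7, 3) = (-1, -13, -2), w · n = 226.
Since n ≠ 0 the lines are not parallel, and w · n = 226 ≠ 0 so they do not intersect; hence they are skew.
Distance = |w · n| / |n| = |226| / √920 ≈ 7.451.

7.451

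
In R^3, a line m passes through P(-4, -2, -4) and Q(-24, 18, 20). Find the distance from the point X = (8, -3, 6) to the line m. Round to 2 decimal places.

A direction vector for m is Q − P = (-20, 20, 24).
Taking (-4, -2, -4) on m with direction v = (-20, 20, 24): w = X − (-4, -2, -4) = (12, -1, 10), and w × v = (-224, -488, 220).
Distance = |w × v| / |v| = √336720 / √1376 ≈ 15.64.

15.64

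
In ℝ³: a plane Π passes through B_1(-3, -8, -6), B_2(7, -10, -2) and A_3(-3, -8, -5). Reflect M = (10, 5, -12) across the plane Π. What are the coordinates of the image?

B_1B_2 = (10, -2, 4), B_1A_3 = (0, 0, 1); a normal to Π is B_1B_2 × B_1A_3 = (-2, -10, 0).
Using B_1: Π has equation -2x - 10y = 86.
λ = (n·M − d)/|n|² = (-70 − 86)/104 = -3/2.
Reflection = M − 2λn = (10, 5, -12) − (-3)·(-2, -10, 0) = (4, -25, -12).

(4, -25, -12)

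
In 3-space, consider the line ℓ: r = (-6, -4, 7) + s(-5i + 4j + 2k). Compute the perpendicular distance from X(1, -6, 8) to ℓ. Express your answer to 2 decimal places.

Taking (-6, -4, 7) on ℓ with direction v = (-5, 4, 2): w = X − (-6, -4, 7) = (7, -2, 1), and w × v = (-8, -19, 18).
Distance = |w × v| / |v| = √749 / √45 ≈ 4.08.

4.08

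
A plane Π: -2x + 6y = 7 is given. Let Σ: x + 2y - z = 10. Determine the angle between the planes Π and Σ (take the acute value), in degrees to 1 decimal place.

49.8

cos θ = |n₁·n₂| / (|n₁||n₂|) = |10| / (√40 · √6).
θ = arccos(0.64550) ≈ 49.8°.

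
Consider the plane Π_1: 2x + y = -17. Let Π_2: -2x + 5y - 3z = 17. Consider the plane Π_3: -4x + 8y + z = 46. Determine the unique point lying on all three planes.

Solving the 3×3 linear system 2x + y = -17, -2x + 5y - 3z = 17, -4x + 8y + z = 46 (e.g. by elimination or Cramer's rule, determinant = 72) gives (-9, 1, 2).

(-9, 1, 2)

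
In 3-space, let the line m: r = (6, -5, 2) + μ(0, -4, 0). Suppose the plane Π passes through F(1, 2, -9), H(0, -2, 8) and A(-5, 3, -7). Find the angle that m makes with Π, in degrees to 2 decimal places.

70.53

FH = (-1, -4, 17), FA = (-6, 1, 2); a normal to Π is FH × FA = (-25, -100, -25).
Using F: Π has equation -25x - 100y - 25z = 0.
sin θ = |n·v| / (|n||v|) = |400| / (√11250 · √16) = 0.94281.
θ ≈ 70.53°.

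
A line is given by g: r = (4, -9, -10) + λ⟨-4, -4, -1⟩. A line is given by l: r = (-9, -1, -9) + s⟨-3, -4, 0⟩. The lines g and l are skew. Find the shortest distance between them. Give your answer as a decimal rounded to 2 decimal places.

12.49

Common perpendicular direction n = (-4, -4, -1) × (-3, -4, 0) = (-4, 3, 4).
With w = (-9, -1, -9) − (4, -9, -10) = (-13, 8, 1), w · n = 80.
Distance = |w · n| / |n| = |80| / √41 ≈ 12.49.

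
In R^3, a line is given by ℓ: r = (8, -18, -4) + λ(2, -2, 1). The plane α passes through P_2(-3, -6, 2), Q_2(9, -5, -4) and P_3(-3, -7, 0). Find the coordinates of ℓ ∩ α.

P_2Q_2 = (12, 1, -6), P_2P_3 = (0, -1, -2); a normal to α is P_2Q_2 × P_2P_3 = (-8, 24, -12).
Using P_2: α has equation -8x + 24y - 12z = -144.
Substitute r = (8, -18, -4) + t(2, -2, 1) into the plane: -448 + (-76)t = -144, so t = -4.
Intersection: (8, -18, -4) + (-4)·(2, -2, 1) = (0, -10, -8).

(0, -10, -8)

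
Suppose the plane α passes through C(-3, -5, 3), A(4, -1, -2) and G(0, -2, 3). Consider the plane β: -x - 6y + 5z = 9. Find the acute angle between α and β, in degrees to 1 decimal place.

48.6

CA = (7, 4, -5), CG = (3, 3, 0); a normal to α is CA × CG = (15, -15, 9).
Using C: α has equation 15x - 15y + 9z = 57.
cos θ = |n₁·n₂| / (|n₁||n₂|) = |120| / (√531 · √62).
θ = arccos(0.66136) ≈ 48.6°.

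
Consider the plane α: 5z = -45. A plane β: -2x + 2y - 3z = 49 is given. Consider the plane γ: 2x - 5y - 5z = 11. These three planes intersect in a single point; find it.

(-7, 4, -9)

Solving the 3×3 linear system 5z = -45, -2x + 2y - 3z = 49, 2x - 5y - 5z = 11 (e.g. by elimination or Cramer's rule, determinant = 30) gives (-7, 4, -9).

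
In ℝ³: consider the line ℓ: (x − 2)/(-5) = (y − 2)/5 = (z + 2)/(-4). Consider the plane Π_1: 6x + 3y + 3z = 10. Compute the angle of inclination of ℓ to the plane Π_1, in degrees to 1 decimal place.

ℓ has direction (-5, 5, -4) through (2, 2, -2).
sin θ = |n·v| / (|n||v|) = |-27| / (√54 · √66) = 0.45227.
θ ≈ 26.9°.

26.9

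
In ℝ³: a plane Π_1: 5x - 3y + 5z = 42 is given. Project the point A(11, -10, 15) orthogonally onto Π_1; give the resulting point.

Foot = A − λn with λ = (n·A − d)/|n|² = (160 − 42)/59 = 2.
Foot = (11, -10, 15) − 2·(5, -3, 5) = (1, -4, 5).

(1, -4, 5)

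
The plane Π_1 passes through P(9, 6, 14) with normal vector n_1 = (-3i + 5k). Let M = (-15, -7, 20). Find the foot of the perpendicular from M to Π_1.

Π_1: n_1·r = n_1·P gives -3x + 5z = 43.
Foot = M − λn with λ = (n·M − d)/|n|² = (145 − 43)/34 = 3.
Foot = (-15, -7, 20) − 3·(-3, 0, 5) = (-6, -7, 5).

(-6, -7, 5)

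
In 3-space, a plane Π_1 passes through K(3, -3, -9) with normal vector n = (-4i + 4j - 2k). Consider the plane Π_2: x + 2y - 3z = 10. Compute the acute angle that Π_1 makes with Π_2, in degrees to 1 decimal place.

63.5

Π_1: n·r = n·K gives -4x + 4y - 2z = -6.
cos θ = |n₁·n₂| / (|n₁||n₂|) = |10| / (√36 · √14).
θ = arccos(0.44544) ≈ 63.5°.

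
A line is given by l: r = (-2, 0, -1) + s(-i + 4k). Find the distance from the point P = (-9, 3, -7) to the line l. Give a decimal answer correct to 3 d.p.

8.775

Taking (-2, 0, -1) on l with direction v = (-1, 0, 4): w = P − (-2, 0, -1) = (-7, 3, -6), and w × v = (12, 34, 3).
Distance = |w × v| / |v| = √1309 / √17 ≈ 8.775.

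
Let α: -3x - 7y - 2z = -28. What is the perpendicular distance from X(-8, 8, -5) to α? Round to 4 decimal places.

0.7620

n·X − d = (-3)·(-8) + (-7)·(8) + (-2)·(-5) − (-28) = 6; |n| = √62.
Distance = |6| / √62 = 6/√62 ≈ 0.7620.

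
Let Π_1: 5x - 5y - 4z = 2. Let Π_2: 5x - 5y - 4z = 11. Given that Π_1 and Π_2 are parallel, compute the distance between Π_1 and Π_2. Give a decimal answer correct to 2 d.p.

Same normal n = (5, -5, -4) with |n| = √66; distance = |2 − 11| / |n| = 9/√66 ≈ 1.11.

1.11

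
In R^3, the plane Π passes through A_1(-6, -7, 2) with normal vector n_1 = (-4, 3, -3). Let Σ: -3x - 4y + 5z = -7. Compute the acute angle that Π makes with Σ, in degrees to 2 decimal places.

Π: n_1·r = n_1·A_1 gives -4x + 3y - 3z = -3.
cos θ = |n₁·n₂| / (|n₁||n₂|) = |-15| / (√34 · √50).
θ = arccos(0.36380) ≈ 68.67°.

68.67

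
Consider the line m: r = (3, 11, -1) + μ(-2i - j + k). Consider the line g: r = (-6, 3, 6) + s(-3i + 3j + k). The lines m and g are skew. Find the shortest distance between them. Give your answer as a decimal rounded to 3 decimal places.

1.919

Common perpendicular direction n = (-2, -1, 1) × (-3, 3, 1) = (-4, -1, -9).
With w = (-6, 3, 6) − (3, 11, -1) = (-9, -8, 7), w · n = -19.
Distance = |w · n| / |n| = |-19| / √98 ≈ 1.919.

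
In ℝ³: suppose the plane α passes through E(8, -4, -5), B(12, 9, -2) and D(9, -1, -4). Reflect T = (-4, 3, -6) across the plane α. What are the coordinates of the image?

(20, -3, -12)

EB = (4, 13, 3), ED = (1, 3, 1); a normal to α is EB × ED = (4, -1, -1).
Using E: α has equation 4x - y - z = 41.
λ = (n·T − d)/|n|² = (-13 − 41)/18 = -3.
Reflection = T − 2λn = (-4, 3, -6) − (-6)·(4, -1, -1) = (20, -3, -12).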